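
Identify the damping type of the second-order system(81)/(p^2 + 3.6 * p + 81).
Standard form: ωn²/(p²+2ζωn·p+ωn²) gives ωn=9, ζ=0.2.
Underdamped (ζ = 0.2 < 1)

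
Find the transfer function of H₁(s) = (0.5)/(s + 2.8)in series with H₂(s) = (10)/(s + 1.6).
Series: H = H₁ · H₂ = (n₁·n₂)/(d₁·d₂).
Num: n₁·n₂ = 5. Den: d₁·d₂ = s^2 + 4.4*s + 4.48.
H(s) = (5)/(s^2 + 4.4*s + 4.48)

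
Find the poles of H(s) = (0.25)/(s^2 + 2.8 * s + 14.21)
Set denominator = 0: s^2 + 2.8*s + 14.21 = 0 → Poles: -1.4 + 3.5j, -1.4 - 3.5j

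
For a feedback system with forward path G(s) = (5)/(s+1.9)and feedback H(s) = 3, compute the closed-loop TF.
Closed-loop T = G/(1+GH).
Numerator: G_num * H_den = 5.
Denominator: G_den * H_den + G_num * H_num = (s + 1.9) + (15) = s + 16.9.
T(s) = (5)/(s + 16.9)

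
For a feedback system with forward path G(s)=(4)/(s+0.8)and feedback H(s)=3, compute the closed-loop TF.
Closed-loop T = G/(1+GH).
Numerator: G_num * H_den = 4.
Denominator: G_den * H_den + G_num * H_num = (s + 0.8) + (12) = s + 12.8.
T(s) = (4)/(s + 12.8)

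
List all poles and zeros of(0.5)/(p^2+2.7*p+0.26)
Set denominator = 0: p^2 + 2.7*p + 0.26 = (p + 0.1)(p + 2.6) = 0 → Poles: -0.1, -2.6
Numerator is a nonzero constant (0.5) → Zeros: none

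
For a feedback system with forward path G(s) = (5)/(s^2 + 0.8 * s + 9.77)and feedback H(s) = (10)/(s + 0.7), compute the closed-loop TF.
Closed-loop T = G/(1+GH).
Numerator: G_num * H_den = 5*s + 3.5.
Denominator: G_den * H_den + G_num * H_num = (s^3 + 1.5*s^2 + 10.33*s + 6.839) + (50) = s^3 + 1.5*s^2 + 10.33*s + 56.839.
T(s) = (5*s + 3.5)/(s^3 + 1.5*s^2 + 10.33*s + 56.839)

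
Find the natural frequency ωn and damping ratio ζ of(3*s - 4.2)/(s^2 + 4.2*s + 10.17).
Underdamped: complex pole -2.1 + 2.4j. ωn = |pole| = 3.189, ζ = -Re(pole)/ωn = 0.6585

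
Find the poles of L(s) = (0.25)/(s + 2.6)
Set denominator = 0: s + 2.6 = 0 → Poles: -2.6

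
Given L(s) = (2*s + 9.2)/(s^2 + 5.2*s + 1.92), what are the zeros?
Set numerator = 0: 2*s + 9.2 = 0 → Zeros: -4.6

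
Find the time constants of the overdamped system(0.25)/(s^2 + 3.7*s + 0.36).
Overdamped: real poles at -0.1, -3.6. τ = -1/pole → τ₁ = 10, τ₂ = 0.2778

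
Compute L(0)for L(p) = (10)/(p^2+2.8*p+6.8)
DC gain = L(0) = num(0)/den(0) = 10/6.8 = 1.471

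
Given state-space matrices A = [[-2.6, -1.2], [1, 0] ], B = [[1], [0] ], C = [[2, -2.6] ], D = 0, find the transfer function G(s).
G(s) = C(sI - A)⁻¹B + D.
Characteristic polynomial det(sI - A) = s^2 + 2.6*s + 1.2.
Numerator from C·adj(sI-A)·B + D·det(sI-A) = 2*s - 2.6.
G(s) = (2*s - 2.6)/(s^2 + 2.6*s + 1.2)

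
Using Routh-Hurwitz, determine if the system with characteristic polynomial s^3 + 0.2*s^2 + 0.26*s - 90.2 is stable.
Routh array:
s^3: [1, 0.26]; s^2: [0.2, -90.2]; s^1: [451.26]; s^0: [-90.2]
First column: [1, 0.2, 451.26, -90.2]. Sign changes = 1.
No, unstable (1 RHP root(s))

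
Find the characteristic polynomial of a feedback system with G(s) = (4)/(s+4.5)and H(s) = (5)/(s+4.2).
Characteristic poly = G_den * H_den + G_num * H_num = (s^2 + 8.7*s + 18.9) + (20) = s^2 + 8.7*s + 38.9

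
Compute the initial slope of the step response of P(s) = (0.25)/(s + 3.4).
IVT: y'(0⁺) = lim_{s→∞} s²·Y(s) = lim_{s→∞} s·P(s).
deg(num) = 0, deg(den) = 1, relative degree = 1, so s·P(s) → (leading num)/(leading den) = 0.25/1 = 0.25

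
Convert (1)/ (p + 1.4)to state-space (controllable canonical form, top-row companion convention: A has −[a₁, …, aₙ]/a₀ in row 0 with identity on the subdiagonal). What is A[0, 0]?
Reachable canonical form for den = p + 1.4: top row of A = -[a₁,a₂,...,aₙ]/a₀, ones on the subdiagonal, zeros elsewhere.
A = [[-1.4]].
A[0,0] = -1.4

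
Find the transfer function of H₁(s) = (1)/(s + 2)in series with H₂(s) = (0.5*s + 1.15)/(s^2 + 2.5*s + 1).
Series: H = H₁ · H₂ = (n₁·n₂)/(d₁·d₂).
Num: n₁·n₂ = 0.5*s + 1.15. Den: d₁·d₂ = s^3 + 4.5*s^2 + 6*s + 2.
H(s) = (0.5*s + 1.15)/(s^3 + 4.5*s^2 + 6*s + 2)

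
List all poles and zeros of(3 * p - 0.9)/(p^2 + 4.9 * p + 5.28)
Set denominator = 0: p^2 + 4.9*p + 5.28 = (p + 3.3)(p + 1.6) = 0 → Poles: -1.6, -3.3
Set numerator = 0: 3*p - 0.9 = 0 → Zeros: 0.3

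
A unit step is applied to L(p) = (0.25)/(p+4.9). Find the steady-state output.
FVT: lim_{t→∞} y(t) = lim_{p→0} p*Y(p) where Y(p) = L(p)/p.
= lim_{p→0} L(p) = L(0) = num(0)/den(0) = 0.25/4.9 = 0.05102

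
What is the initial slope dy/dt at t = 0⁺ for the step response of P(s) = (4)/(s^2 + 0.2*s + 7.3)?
IVT: y'(0⁺) = lim_{s→∞} s²·Y(s) = lim_{s→∞} s·P(s).
deg(num) = 0, deg(den) = 2, relative degree = 2 ≥ 2, so s·P(s) → 0. Initial slope = 0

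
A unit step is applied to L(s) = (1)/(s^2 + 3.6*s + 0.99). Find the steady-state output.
FVT: lim_{t→∞} y(t) = lim_{s→0} s*Y(s) where Y(s) = L(s)/s.
= lim_{s→0} L(s) = L(0) = num(0)/den(0) = 1/0.99 = 1.01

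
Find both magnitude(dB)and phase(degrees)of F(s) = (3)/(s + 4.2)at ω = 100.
Substitute s = j*100: F(j100) = 0.00125778 - 0.0299472j.
|F| = 20*log₁₀(sqrt(Re²+Im²)) = -30.47 dB.
∠F = atan2(Im, Re) = -87.59°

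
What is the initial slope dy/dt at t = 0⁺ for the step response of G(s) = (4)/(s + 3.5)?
IVT: y'(0⁺) = lim_{s→∞} s²·Y(s) = lim_{s→∞} s·G(s).
deg(num) = 0, deg(den) = 1, relative degree = 1, so s·G(s) → (leading num)/(leading den) = 4/1 = 4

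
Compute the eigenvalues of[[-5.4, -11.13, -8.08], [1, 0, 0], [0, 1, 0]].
Eigenvalues solve det(λI - A) = 0.
Characteristic polynomial: λ^3 + 5.4*λ^2 + 11.13*λ + 8.08 = 0.
Factor: (λ + 1.6)(λ^2 + 3.8*λ + 5.05) = 0.
Roots: -1.6, -1.9 + 1.2j, -1.9 - 1.2j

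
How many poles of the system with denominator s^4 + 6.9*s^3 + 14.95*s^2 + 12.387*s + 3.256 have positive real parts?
s^4 + 6.9*s^3 + 14.95*s^2 + 12.387*s + 3.256 = (s + 1.1)(s + 0.5)(s + 1.6)(s + 3.7). Poles: -0.5, -1.1, -1.6, -3.7. RHP poles (Re>0): 0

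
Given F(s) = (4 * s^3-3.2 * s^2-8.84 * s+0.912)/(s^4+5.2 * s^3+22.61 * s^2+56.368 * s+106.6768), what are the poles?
Set denominator = 0: s^4 + 5.2*s^3 + 22.61*s^2 + 56.368*s + 106.6768 = (s^2 + 4.8*s + 9.76)(s^2 + 0.4*s + 10.93) = 0 → Poles: -0.2 + 3.3j, -0.2 - 3.3j, -2.4 + 2j, -2.4 - 2j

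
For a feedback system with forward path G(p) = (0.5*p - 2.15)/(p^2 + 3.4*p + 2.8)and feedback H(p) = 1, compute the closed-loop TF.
Closed-loop T = G/(1+GH).
Numerator: G_num * H_den = 0.5*p - 2.15.
Denominator: G_den * H_den + G_num * H_num = (p^2 + 3.4*p + 2.8) + (0.5*p - 2.15) = p^2 + 3.9*p + 0.65.
T(p) = (0.5*p - 2.15)/(p^2 + 3.9*p + 0.65)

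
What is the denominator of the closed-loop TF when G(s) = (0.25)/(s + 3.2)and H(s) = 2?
Characteristic poly = G_den * H_den + G_num * H_num = (s + 3.2) + (0.5) = s + 3.7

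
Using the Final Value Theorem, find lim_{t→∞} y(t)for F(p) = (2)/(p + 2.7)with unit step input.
FVT: lim_{t→∞} y(t) = lim_{p→0} p*Y(p) where Y(p) = F(p)/p.
= lim_{p→0} F(p) = F(0) = num(0)/den(0) = 2/2.7 = 0.7407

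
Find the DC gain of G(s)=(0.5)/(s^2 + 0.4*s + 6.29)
DC gain = G(0) = num(0)/den(0) = 0.5/6.29 = 0.07949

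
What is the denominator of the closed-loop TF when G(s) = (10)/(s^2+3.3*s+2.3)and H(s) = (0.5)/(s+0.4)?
Characteristic poly = G_den * H_den + G_num * H_num = (s^3 + 3.7*s^2 + 3.62*s + 0.92) + (5) = s^3 + 3.7*s^2 + 3.62*s + 5.92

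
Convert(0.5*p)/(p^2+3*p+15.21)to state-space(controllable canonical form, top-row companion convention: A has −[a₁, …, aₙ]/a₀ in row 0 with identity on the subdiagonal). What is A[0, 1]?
Reachable canonical form for den = p^2 + 3*p + 15.21: top row of A = -[a₁,a₂,...,aₙ]/a₀, ones on the subdiagonal, zeros elsewhere.
A = [[-3, -15.21], [1, 0]].
A[0,1] = -15.21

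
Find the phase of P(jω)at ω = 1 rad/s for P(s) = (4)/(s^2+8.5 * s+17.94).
Substitute s = j*1: P(j1) = 0.188634 - 0.0946512j.
∠P(j1) = atan2(Im, Re) = atan2(-0.0946512, 0.188634) = -26.65°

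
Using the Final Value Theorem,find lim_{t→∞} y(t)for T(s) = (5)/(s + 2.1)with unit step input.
FVT: lim_{t→∞} y(t) = lim_{s→0} s*Y(s) where Y(s) = T(s)/s.
= lim_{s→0} T(s) = T(0) = num(0)/den(0) = 5/2.1 = 2.381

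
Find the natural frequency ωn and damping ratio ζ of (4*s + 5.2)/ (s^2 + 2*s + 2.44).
Underdamped: complex pole -1 + 1.2j. ωn = |pole| = 1.562, ζ = -Re(pole)/ωn = 0.6402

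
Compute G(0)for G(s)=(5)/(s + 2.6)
DC gain = G(0) = num(0)/den(0) = 5/2.6 = 1.923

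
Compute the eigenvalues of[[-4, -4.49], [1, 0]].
Eigenvalues solve det(λI - A) = 0.
Characteristic polynomial: λ^2 + 4*λ + 4.49 = 0.
Roots: -2 + 0.7j, -2 - 0.7j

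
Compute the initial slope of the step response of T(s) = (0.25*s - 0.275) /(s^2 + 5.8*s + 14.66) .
IVT: y'(0⁺) = lim_{s→∞} s²·Y(s) = lim_{s→∞} s·T(s).
deg(num) = 1, deg(den) = 2, relative degree = 1, so s·T(s) → (leading num)/(leading den) = 0.25/1 = 0.25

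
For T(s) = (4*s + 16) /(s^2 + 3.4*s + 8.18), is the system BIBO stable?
Denominator: s^2 + 3.4*s + 8.18. Poles: -1.7 + 2.3j, -1.7 - 2.3j. All Re(p)<0: Yes (stable)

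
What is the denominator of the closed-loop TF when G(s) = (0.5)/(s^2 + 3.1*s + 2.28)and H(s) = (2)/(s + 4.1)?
Characteristic poly = G_den * H_den + G_num * H_num = (s^3 + 7.2*s^2 + 14.99*s + 9.348) + (1) = s^3 + 7.2*s^2 + 14.99*s + 10.348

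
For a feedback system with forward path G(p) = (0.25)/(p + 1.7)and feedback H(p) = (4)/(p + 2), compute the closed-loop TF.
Closed-loop T = G/(1+GH).
Numerator: G_num * H_den = 0.25*p + 0.5.
Denominator: G_den * H_den + G_num * H_num = (p^2 + 3.7*p + 3.4) + (1) = p^2 + 3.7*p + 4.4.
T(p) = (0.25*p + 0.5)/(p^2 + 3.7*p + 4.4)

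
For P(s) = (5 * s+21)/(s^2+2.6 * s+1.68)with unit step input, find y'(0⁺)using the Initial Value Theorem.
IVT: y'(0⁺) = lim_{s→∞} s²·Y(s) = lim_{s→∞} s·P(s).
deg(num) = 1, deg(den) = 2, relative degree = 1, so s·P(s) → (leading num)/(leading den) = 5/1 = 5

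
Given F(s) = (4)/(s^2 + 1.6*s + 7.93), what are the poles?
Set denominator = 0: s^2 + 1.6*s + 7.93 = 0 → Poles: -0.8 + 2.7j, -0.8 - 2.7j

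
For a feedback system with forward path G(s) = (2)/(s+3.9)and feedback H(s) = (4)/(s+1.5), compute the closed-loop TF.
Closed-loop T = G/(1+GH).
Numerator: G_num * H_den = 2*s + 3.
Denominator: G_den * H_den + G_num * H_num = (s^2 + 5.4*s + 5.85) + (8) = s^2 + 5.4*s + 13.85.
T(s) = (2*s + 3)/(s^2 + 5.4*s + 13.85)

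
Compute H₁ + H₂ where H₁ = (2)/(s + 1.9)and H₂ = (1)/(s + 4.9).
Parallel: H = H₁ + H₂ = (n₁·d₂ + n₂·d₁)/(d₁·d₂).
n₁·d₂ = 2*s + 9.8. n₂·d₁ = s + 1.9. Sum = 3*s + 11.7. d₁·d₂ = s^2 + 6.8*s + 9.31.
H(s) = (3*s + 11.7)/(s^2 + 6.8*s + 9.31)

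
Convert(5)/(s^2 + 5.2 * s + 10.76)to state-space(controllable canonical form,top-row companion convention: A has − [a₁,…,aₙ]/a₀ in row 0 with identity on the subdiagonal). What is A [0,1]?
Reachable canonical form for den = s^2 + 5.2*s + 10.76: top row of A = -[a₁,a₂,...,aₙ]/a₀, ones on the subdiagonal, zeros elsewhere.
A = [[-5.2, -10.76], [1, 0]].
A[0,1] = -10.76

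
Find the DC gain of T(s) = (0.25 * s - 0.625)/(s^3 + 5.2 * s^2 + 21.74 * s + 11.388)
DC gain = T(0) = num(0)/den(0) = -0.625/11.388 = -0.05488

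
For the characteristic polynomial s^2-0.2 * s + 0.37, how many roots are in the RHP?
Poles: 0.1 + 0.6j, 0.1 - 0.6j. RHP poles (Re>0): 2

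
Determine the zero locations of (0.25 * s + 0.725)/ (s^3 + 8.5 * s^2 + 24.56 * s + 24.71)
Set numerator = 0: 0.25*s + 0.725 = 0 → Zeros: -2.9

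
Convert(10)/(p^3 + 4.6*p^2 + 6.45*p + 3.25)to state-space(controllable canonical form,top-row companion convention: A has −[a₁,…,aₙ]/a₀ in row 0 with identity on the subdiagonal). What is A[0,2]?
Reachable canonical form for den = p^3 + 4.6*p^2 + 6.45*p + 3.25: top row of A = -[a₁,a₂,...,aₙ]/a₀, ones on the subdiagonal, zeros elsewhere.
A = [[-4.6, -6.45, -3.25], [1, 0, 0], [0, 1, 0]].
A[0,2] = -3.25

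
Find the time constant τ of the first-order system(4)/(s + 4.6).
First-order system: τ = -1/pole. Pole = -4.6. τ = -1/(-4.6) = 0.2174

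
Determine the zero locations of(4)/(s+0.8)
Numerator is a nonzero constant (4) → Zeros: none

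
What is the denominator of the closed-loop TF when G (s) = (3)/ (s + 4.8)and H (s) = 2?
Characteristic poly = G_den * H_den + G_num * H_num = (s + 4.8) + (6) = s + 10.8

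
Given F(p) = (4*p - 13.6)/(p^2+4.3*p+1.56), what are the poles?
Set denominator = 0: p^2 + 4.3*p + 1.56 = (p + 0.4)(p + 3.9) = 0 → Poles: -0.4, -3.9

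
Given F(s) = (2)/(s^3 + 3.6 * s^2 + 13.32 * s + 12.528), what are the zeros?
Numerator is a nonzero constant (2) → Zeros: none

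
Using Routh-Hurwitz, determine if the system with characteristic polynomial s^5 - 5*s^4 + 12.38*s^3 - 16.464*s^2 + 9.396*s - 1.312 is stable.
Routh array:
s^5: [1, 12.38, 9.396]; s^4: [-5, -16.464, -1.312]; s^3: [9.0872, 9.1336]; s^2: [-11.4385, -1.312]; s^1: [8.09129]; s^0: [-1.312]
First column: [1, -5, 9.0872, -11.4385, 8.09129, -1.312]. Sign changes = 5.
No, unstable (5 RHP root(s))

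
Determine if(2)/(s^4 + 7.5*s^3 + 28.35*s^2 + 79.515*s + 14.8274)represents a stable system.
Denominator: s^4 + 7.5*s^3 + 28.35*s^2 + 79.515*s + 14.8274 = (s + 4.9)(s + 0.2)(s^2 + 2.4*s + 15.13). Poles: -0.2, -1.2 + 3.7j, -1.2 - 3.7j, -4.9. All Re(p)<0: Yes (stable)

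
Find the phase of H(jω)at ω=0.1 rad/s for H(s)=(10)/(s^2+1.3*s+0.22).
Substitute s = j*0.1: H(j0.1) = 34.4262 - 21.3115j.
∠H(j0.1) = atan2(Im, Re) = atan2(-21.3115, 34.4262) = -31.76°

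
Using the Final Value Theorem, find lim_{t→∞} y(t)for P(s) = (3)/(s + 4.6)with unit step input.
FVT: lim_{t→∞} y(t) = lim_{s→0} s*Y(s) where Y(s) = P(s)/s.
= lim_{s→0} P(s) = P(0) = num(0)/den(0) = 3/4.6 = 0.6522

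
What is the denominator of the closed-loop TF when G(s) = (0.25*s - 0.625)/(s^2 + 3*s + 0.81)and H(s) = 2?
Characteristic poly = G_den * H_den + G_num * H_num = (s^2 + 3*s + 0.81) + (0.5*s - 1.25) = s^2 + 3.5*s - 0.44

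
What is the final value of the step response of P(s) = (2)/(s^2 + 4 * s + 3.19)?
FVT: lim_{t→∞} y(t) = lim_{s→0} s*Y(s) where Y(s) = P(s)/s.
= lim_{s→0} P(s) = P(0) = num(0)/den(0) = 2/3.19 = 0.627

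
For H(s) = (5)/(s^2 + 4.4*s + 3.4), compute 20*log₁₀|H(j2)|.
Substitute s = j*2: H(j2) = -0.0385604 - 0.565553j.
|H(j2)| = sqrt(Re² + Im²) = 0.5669.
20*log₁₀(0.5669) = -4.93 dB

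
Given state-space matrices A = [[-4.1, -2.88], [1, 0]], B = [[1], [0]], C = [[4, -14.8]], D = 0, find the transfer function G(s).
G(s) = C(sI - A)⁻¹B + D.
Characteristic polynomial det(sI - A) = s^2 + 4.1*s + 2.88.
Numerator from C·adj(sI-A)·B + D·det(sI-A) = 4*s - 14.8.
G(s) = (4*s - 14.8)/(s^2 + 4.1*s + 2.88)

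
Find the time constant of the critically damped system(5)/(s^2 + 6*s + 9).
Critically damped (ζ = 1): repeated real pole at -3, -3. τ = -1/pole = 0.3333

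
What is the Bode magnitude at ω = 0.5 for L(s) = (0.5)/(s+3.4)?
Substitute s = j*0.5: L(j0.5) = 0.143946 - 0.0211685j.
|L(j0.5)| = sqrt(Re² + Im²) = 0.1455.
20*log₁₀(0.1455) = -16.74 dB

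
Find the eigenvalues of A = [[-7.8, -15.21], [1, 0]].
Eigenvalues solve det(λI - A) = 0.
Characteristic polynomial: λ^2 + 7.8*λ + 15.21 = 0.
Factor: (λ + 3.9)(λ + 3.9) = 0.
Roots: -3.9, -3.9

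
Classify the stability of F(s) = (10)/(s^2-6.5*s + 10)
Denominator: s^2 - 6.5*s + 10 = (s - 2.5)(s - 4). Poles: 2.5, 4. Unstable (2 pole(s) in RHP)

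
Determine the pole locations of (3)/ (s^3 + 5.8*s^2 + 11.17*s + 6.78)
Set denominator = 0: s^3 + 5.8*s^2 + 11.17*s + 6.78 = (s + 1.2)(s^2 + 4.6*s + 5.65) = 0 → Poles: -1.2, -2.3 + 0.6j, -2.3 - 0.6j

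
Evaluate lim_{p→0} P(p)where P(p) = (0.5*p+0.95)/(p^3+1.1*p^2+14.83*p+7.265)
DC gain = P(0) = num(0)/den(0) = 0.95/7.265 = 0.1308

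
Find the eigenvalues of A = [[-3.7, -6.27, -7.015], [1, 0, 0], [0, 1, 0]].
Eigenvalues solve det(λI - A) = 0.
Characteristic polynomial: λ^3 + 3.7*λ^2 + 6.27*λ + 7.015 = 0.
Factor: (λ + 2.3)(λ^2 + 1.4*λ + 3.05) = 0.
Roots: -0.7 + 1.6j, -0.7 - 1.6j, -2.3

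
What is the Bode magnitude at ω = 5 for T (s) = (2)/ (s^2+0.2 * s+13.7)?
Substitute s = j*5: T(j5) = -0.175616 - 0.0155412j.
|T(j5)| = sqrt(Re² + Im²) = 0.1763.
20*log₁₀(0.1763) = -15.07 dB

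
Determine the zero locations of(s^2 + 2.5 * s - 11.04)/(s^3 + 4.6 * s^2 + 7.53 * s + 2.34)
Set numerator = 0: s^2 + 2.5*s - 11.04 = (s - 2.3)(s + 4.8) = 0 → Zeros: -4.8, 2.3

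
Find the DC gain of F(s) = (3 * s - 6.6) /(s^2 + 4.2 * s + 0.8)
DC gain = F(0) = num(0)/den(0) = -6.6/0.8 = -8.25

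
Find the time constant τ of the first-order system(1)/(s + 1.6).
First-order system: τ = -1/pole. Pole = -1.6. τ = -1/(-1.6) = 0.625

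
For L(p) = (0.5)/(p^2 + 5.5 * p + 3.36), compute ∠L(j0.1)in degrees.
Substitute p = j*0.1: L(j0.1) = 0.145336 - 0.0238612j.
∠L(j0.1) = atan2(Im, Re) = atan2(-0.0238612, 0.145336) = -9.32°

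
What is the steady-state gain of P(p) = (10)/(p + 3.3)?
DC gain = P(0) = num(0)/den(0) = 10/3.3 = 3.03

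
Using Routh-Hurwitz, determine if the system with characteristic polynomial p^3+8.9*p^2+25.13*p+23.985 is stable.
Routh array:
p^3: [1, 25.13]; p^2: [8.9, 23.985]; p^1: [22.4351]; p^0: [23.985]
First column: [1, 8.9, 22.4351, 23.985]. Sign changes = 0.
Yes, stable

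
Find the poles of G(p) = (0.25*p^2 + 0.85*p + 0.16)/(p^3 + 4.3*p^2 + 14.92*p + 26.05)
Set denominator = 0: p^3 + 4.3*p^2 + 14.92*p + 26.05 = (p + 2.5)(p^2 + 1.8*p + 10.42) = 0 → Poles: -0.9 + 3.1j, -0.9 - 3.1j, -2.5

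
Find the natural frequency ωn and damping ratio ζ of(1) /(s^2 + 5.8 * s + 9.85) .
Underdamped: complex pole -2.9 + 1.2j. ωn = |pole| = 3.138, ζ = -Re(pole)/ωn = 0.924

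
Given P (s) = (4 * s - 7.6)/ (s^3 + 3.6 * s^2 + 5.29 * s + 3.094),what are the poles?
Set denominator = 0: s^3 + 3.6*s^2 + 5.29*s + 3.094 = (s + 1.4)(s^2 + 2.2*s + 2.21) = 0 → Poles: -1.1 + 1j, -1.1 - 1j, -1.4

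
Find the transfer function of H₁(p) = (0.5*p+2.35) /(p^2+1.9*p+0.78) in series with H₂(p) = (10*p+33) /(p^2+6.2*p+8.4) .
Series: H = H₁ · H₂ = (n₁·n₂)/(d₁·d₂).
Num: n₁·n₂ = 5*p^2 + 40*p + 77.55. Den: d₁·d₂ = p^4 + 8.1*p^3 + 20.96*p^2 + 20.796*p + 6.552.
H(p) = (5*p^2 + 40*p + 77.55)/(p^4 + 8.1*p^3 + 20.96*p^2 + 20.796*p + 6.552)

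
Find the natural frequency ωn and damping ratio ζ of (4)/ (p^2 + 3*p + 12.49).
Underdamped: complex pole -1.5 + 3.2j. ωn = |pole| = 3.534, ζ = -Re(pole)/ωn = 0.4244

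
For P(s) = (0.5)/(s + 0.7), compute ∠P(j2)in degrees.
Substitute s = j*2: P(j2) = 0.077951 - 0.222717j.
∠P(j2) = atan2(Im, Re) = atan2(-0.222717, 0.077951) = -70.71°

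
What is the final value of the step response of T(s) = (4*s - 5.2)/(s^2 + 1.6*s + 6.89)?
FVT: lim_{t→∞} y(t) = lim_{s→0} s*Y(s) where Y(s) = T(s)/s.
= lim_{s→0} T(s) = T(0) = num(0)/den(0) = -5.2/6.89 = -0.7547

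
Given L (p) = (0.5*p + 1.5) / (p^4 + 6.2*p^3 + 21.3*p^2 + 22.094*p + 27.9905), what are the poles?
Set denominator = 0: p^4 + 6.2*p^3 + 21.3*p^2 + 22.094*p + 27.9905 = (p^2 + 0.8*p + 1.85)(p^2 + 5.4*p + 15.13) = 0 → Poles: -0.4 + 1.3j, -0.4 - 1.3j, -2.7 + 2.8j, -2.7 - 2.8j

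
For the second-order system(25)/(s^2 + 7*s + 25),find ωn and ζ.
Standard form: ωn²/(s²+2ζωn·s+ωn²).
const=25=ωn² → ωn=5, s coeff=7=2ζωn → ζ=0.7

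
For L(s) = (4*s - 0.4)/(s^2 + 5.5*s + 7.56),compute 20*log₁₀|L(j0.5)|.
Substitute s = j*0.5: L(j0.5) = 0.0422305 + 0.257711j.
|L(j0.5)| = sqrt(Re² + Im²) = 0.2611.
20*log₁₀(0.2611) = -11.66 dB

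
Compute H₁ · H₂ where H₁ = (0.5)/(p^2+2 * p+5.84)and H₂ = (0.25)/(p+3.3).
Series: H = H₁ · H₂ = (n₁·n₂)/(d₁·d₂).
Num: n₁·n₂ = 0.125. Den: d₁·d₂ = p^3 + 5.3*p^2 + 12.44*p + 19.272.
H(p) = (0.125)/(p^3 + 5.3*p^2 + 12.44*p + 19.272)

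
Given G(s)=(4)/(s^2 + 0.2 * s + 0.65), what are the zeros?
Numerator is a nonzero constant (4) → Zeros: none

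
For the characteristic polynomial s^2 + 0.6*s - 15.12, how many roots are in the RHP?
s^2 + 0.6*s - 15.12 = (s - 3.6)(s + 4.2). Poles: -4.2, 3.6. RHP poles (Re>0): 1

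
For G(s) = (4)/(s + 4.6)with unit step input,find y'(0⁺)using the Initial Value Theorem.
IVT: y'(0⁺) = lim_{s→∞} s²·Y(s) = lim_{s→∞} s·G(s).
deg(num) = 0, deg(den) = 1, relative degree = 1, so s·G(s) → (leading num)/(leading den) = 4/1 = 4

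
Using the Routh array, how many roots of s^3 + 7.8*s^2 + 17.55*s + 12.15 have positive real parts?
Routh array:
s^3: [1, 17.55]; s^2: [7.8, 12.15]; s^1: [15.9923]; s^0: [12.15]
First column: [1, 7.8, 15.9923, 12.15]. Sign changes = RHP roots = 0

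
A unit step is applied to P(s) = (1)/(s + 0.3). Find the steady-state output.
FVT: lim_{t→∞} y(t) = lim_{s→0} s*Y(s) where Y(s) = P(s)/s.
= lim_{s→0} P(s) = P(0) = num(0)/den(0) = 1/0.3 = 3.333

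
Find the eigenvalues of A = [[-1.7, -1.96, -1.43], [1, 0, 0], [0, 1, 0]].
Eigenvalues solve det(λI - A) = 0.
Characteristic polynomial: λ^3 + 1.7*λ^2 + 1.96*λ + 1.43 = 0.
Factor: (λ + 1.1)(λ^2 + 0.6*λ + 1.3) = 0.
Roots: -0.3 + 1.1j, -0.3 - 1.1j, -1.1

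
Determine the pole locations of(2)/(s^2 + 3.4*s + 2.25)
Set denominator = 0: s^2 + 3.4*s + 2.25 = (s + 2.5)(s + 0.9) = 0 → Poles: -0.9, -2.5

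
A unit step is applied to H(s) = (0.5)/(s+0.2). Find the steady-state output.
FVT: lim_{t→∞} y(t) = lim_{s→0} s*Y(s) where Y(s) = H(s)/s.
= lim_{s→0} H(s) = H(0) = num(0)/den(0) = 0.5/0.2 = 2.5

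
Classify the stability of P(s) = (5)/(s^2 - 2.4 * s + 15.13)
Denominator: s^2 - 2.4*s + 15.13. Poles: 1.2 + 3.7j, 1.2 - 3.7j. Unstable (2 pole(s) in RHP)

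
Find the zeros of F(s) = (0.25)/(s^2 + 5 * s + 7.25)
Numerator is a nonzero constant (0.25) → Zeros: none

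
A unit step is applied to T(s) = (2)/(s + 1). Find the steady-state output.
FVT: lim_{t→∞} y(t) = lim_{s→0} s*Y(s) where Y(s) = T(s)/s.
= lim_{s→0} T(s) = T(0) = num(0)/den(0) = 2/1 = 2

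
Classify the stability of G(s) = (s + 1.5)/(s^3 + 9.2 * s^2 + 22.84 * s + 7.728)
Denominator: s^3 + 9.2*s^2 + 22.84*s + 7.728 = (s + 4.6)(s + 4.2)(s + 0.4). Poles: -0.4, -4.2, -4.6. Stable (all poles in LHP)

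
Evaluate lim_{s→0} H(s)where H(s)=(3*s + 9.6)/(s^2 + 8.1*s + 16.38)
DC gain = H(0) = num(0)/den(0) = 9.6/16.38 = 0.5861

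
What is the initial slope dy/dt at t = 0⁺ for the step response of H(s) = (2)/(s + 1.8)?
IVT: y'(0⁺) = lim_{s→∞} s²·Y(s) = lim_{s→∞} s·H(s).
deg(num) = 0, deg(den) = 1, relative degree = 1, so s·H(s) → (leading num)/(leading den) = 2/1 = 2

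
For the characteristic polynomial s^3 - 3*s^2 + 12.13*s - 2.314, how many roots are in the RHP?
s^3 - 3*s^2 + 12.13*s - 2.314 = (s - 0.2)(s^2 - 2.8*s + 11.57). Poles: 0.2, 1.4 + 3.1j, 1.4 - 3.1j. RHP poles (Re>0): 3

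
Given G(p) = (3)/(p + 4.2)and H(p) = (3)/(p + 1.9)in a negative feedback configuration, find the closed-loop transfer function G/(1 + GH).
Closed-loop T = G/(1+GH).
Numerator: G_num * H_den = 3*p + 5.7.
Denominator: G_den * H_den + G_num * H_num = (p^2 + 6.1*p + 7.98) + (9) = p^2 + 6.1*p + 16.98.
T(p) = (3*p + 5.7)/(p^2 + 6.1*p + 16.98)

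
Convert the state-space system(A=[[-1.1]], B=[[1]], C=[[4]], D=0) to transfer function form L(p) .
L(p) = C(pI - A)⁻¹B + D.
Characteristic polynomial det(pI - A) = p + 1.1.
Numerator from C·adj(pI-A)·B + D·det(pI-A) = 4.
L(p) = (4)/(p + 1.1)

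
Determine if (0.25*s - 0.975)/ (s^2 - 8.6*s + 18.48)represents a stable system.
Denominator: s^2 - 8.6*s + 18.48 = (s - 4.4)(s - 4.2). Poles: 4.2, 4.4. All Re(p)<0: No (unstable)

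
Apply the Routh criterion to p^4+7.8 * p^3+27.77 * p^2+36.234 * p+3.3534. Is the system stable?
Routh array:
p^4: [1, 27.77, 3.3534]; p^3: [7.8, 36.234]; p^2: [23.1246, 3.3534]; p^1: [35.1029]; p^0: [3.3534]
First column: [1, 7.8, 23.1246, 35.1029, 3.3534]. Sign changes = 0.
Yes, stable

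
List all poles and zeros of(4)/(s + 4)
Set denominator = 0: s + 4 = 0 → Poles: -4
Numerator is a nonzero constant (4) → Zeros: none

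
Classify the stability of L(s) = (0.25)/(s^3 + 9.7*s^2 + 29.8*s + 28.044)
Denominator: s^3 + 9.7*s^2 + 29.8*s + 28.044 = (s + 1.8)(s + 4.1)(s + 3.8). Poles: -1.8, -3.8, -4.1. Stable (all poles in LHP)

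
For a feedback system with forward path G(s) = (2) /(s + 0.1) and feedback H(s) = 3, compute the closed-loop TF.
Closed-loop T = G/(1+GH).
Numerator: G_num * H_den = 2.
Denominator: G_den * H_den + G_num * H_num = (s + 0.1) + (6) = s + 6.1.
T(s) = (2)/(s + 6.1)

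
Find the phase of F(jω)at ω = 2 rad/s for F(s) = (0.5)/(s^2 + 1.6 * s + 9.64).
Substitute s = j*2: F(j2) = 0.0670637 - 0.0380503j.
∠F(j2) = atan2(Im, Re) = atan2(-0.0380503, 0.0670637) = -29.57°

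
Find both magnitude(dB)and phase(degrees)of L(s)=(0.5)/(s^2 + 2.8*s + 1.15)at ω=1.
Substitute s = j*1: L(j1) = 0.00953895 - 0.17806j.
|L| = 20*log₁₀(sqrt(Re²+Im²)) = -14.98 dB.
∠L = atan2(Im, Re) = -86.93°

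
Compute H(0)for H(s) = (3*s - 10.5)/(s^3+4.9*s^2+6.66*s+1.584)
DC gain = H(0) = num(0)/den(0) = -10.5/1.584 = -6.629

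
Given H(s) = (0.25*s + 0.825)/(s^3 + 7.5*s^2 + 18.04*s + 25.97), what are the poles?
Set denominator = 0: s^3 + 7.5*s^2 + 18.04*s + 25.97 = (s + 4.9)(s^2 + 2.6*s + 5.3) = 0 → Poles: -1.3 + 1.9j, -1.3 - 1.9j, -4.9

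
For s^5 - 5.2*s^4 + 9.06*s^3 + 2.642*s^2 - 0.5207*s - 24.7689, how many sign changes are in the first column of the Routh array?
Routh array:
s^5: [1, 9.06, -0.5207]; s^4: [-5.2, 2.642, -24.7689]; s^3: [9.56808, -5.28395]; s^2: [-0.229689, -24.7689]; s^1: [-1037.07]; s^0: [-24.7689]
First column: [1, -5.2, 9.56808, -0.229689, -1037.07, -24.7689]. Sign changes = 3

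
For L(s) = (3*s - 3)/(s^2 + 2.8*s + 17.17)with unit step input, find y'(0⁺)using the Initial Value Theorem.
IVT: y'(0⁺) = lim_{s→∞} s²·Y(s) = lim_{s→∞} s·L(s).
deg(num) = 1, deg(den) = 2, relative degree = 1, so s·L(s) → (leading num)/(leading den) = 3/1 = 3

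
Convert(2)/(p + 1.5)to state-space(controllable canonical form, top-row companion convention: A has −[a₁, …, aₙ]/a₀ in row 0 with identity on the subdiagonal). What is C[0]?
Reachable canonical form: C = numerator coefficients (right-aligned, zero-padded to length n).
num = 2, C = [[2]].
C[0] = 2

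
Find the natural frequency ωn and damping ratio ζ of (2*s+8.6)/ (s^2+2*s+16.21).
Underdamped: complex pole -1 + 3.9j. ωn = |pole| = 4.026, ζ = -Re(pole)/ωn = 0.2484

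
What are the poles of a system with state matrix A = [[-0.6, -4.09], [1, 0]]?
Eigenvalues solve det(λI - A) = 0.
Characteristic polynomial: λ^2 + 0.6*λ + 4.09 = 0.
Roots: -0.3 + 2j, -0.3 - 2j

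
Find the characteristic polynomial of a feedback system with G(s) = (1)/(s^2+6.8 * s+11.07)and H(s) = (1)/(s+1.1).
Characteristic poly = G_den * H_den + G_num * H_num = (s^3 + 7.9*s^2 + 18.55*s + 12.177) + (1) = s^3 + 7.9*s^2 + 18.55*s + 13.177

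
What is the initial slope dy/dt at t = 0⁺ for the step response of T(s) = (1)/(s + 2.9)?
IVT: y'(0⁺) = lim_{s→∞} s²·Y(s) = lim_{s→∞} s·T(s).
deg(num) = 0, deg(den) = 1, relative degree = 1, so s·T(s) → (leading num)/(leading den) = 1/1 = 1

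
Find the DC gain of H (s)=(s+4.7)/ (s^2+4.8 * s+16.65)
DC gain = H(0) = num(0)/den(0) = 4.7/16.65 = 0.2823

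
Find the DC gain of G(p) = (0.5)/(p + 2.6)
DC gain = G(0) = num(0)/den(0) = 0.5/2.6 = 0.1923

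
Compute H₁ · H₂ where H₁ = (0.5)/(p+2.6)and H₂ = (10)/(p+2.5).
Series: H = H₁ · H₂ = (n₁·n₂)/(d₁·d₂).
Num: n₁·n₂ = 5. Den: d₁·d₂ = p^2 + 5.1*p + 6.5.
H(p) = (5)/(p^2 + 5.1*p + 6.5)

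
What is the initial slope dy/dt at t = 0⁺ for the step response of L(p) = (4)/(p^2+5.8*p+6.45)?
IVT: y'(0⁺) = lim_{p→∞} p²·Y(p) = lim_{p→∞} p·L(p).
deg(num) = 0, deg(den) = 2, relative degree = 2 ≥ 2, so p·L(p) → 0. Initial slope = 0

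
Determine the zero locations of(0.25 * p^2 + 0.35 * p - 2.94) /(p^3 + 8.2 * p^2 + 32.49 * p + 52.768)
Set numerator = 0: 0.25*p^2 + 0.35*p - 2.94 = 0.25*(p - 2.8)(p + 4.2) = 0 → Zeros: -4.2, 2.8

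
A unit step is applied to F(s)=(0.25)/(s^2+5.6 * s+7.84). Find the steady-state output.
FVT: lim_{t→∞} y(t) = lim_{s→0} s*Y(s) where Y(s) = F(s)/s.
= lim_{s→0} F(s) = F(0) = num(0)/den(0) = 0.25/7.84 = 0.03189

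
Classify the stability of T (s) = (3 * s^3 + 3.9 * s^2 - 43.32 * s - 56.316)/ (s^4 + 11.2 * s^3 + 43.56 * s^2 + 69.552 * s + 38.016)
Denominator: s^4 + 11.2*s^3 + 43.56*s^2 + 69.552*s + 38.016 = (s + 3)(s + 4.8)(s + 1.2)(s + 2.2). Poles: -1.2, -2.2, -3, -4.8. Stable (all poles in LHP)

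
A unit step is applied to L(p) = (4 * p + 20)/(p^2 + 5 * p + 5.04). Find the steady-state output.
FVT: lim_{t→∞} y(t) = lim_{p→0} p*Y(p) where Y(p) = L(p)/p.
= lim_{p→0} L(p) = L(0) = num(0)/den(0) = 20/5.04 = 3.968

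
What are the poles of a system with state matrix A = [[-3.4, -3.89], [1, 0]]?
Eigenvalues solve det(λI - A) = 0.
Characteristic polynomial: λ^2 + 3.4*λ + 3.89 = 0.
Roots: -1.7 + 1j, -1.7 - 1j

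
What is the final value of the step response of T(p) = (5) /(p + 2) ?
FVT: lim_{t→∞} y(t) = lim_{p→0} p*Y(p) where Y(p) = T(p)/p.
= lim_{p→0} T(p) = T(0) = num(0)/den(0) = 5/2 = 2.5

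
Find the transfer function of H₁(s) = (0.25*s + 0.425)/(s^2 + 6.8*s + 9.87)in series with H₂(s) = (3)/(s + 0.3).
Series: H = H₁ · H₂ = (n₁·n₂)/(d₁·d₂).
Num: n₁·n₂ = 0.75*s + 1.275. Den: d₁·d₂ = s^3 + 7.1*s^2 + 11.91*s + 2.961.
H(s) = (0.75*s + 1.275)/(s^3 + 7.1*s^2 + 11.91*s + 2.961)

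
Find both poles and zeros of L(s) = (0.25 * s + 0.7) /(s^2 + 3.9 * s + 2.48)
Set denominator = 0: s^2 + 3.9*s + 2.48 = (s + 3.1)(s + 0.8) = 0 → Poles: -0.8, -3.1
Set numerator = 0: 0.25*s + 0.7 = 0 → Zeros: -2.8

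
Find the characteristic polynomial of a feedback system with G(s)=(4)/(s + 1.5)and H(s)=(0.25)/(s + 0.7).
Characteristic poly = G_den * H_den + G_num * H_num = (s^2 + 2.2*s + 1.05) + (1) = s^2 + 2.2*s + 2.05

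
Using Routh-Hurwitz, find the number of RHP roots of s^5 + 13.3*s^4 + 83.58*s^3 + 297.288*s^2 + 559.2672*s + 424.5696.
Routh array:
s^5: [1, 83.58, 559.2672]; s^4: [13.3, 297.288, 424.5696]; s^3: [61.2275, 527.345]; s^2: [182.737, 424.5696]; s^1: [385.089]; s^0: [424.5696]
First column: [1, 13.3, 61.2275, 182.737, 385.089, 424.5696]. Sign changes = RHP roots = 0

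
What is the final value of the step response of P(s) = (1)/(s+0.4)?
FVT: lim_{t→∞} y(t) = lim_{s→0} s*Y(s) where Y(s) = P(s)/s.
= lim_{s→0} P(s) = P(0) = num(0)/den(0) = 1/0.4 = 2.5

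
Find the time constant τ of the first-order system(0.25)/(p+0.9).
First-order system: τ = -1/pole. Pole = -0.9. τ = -1/(-0.9) = 1.111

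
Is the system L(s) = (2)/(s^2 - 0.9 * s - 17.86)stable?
Denominator: s^2 - 0.9*s - 17.86 = (s - 4.7)(s + 3.8). Poles: -3.8, 4.7. All Re(p)<0: No (unstable)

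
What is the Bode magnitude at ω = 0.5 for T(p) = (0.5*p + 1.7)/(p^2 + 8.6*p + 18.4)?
Substitute p = j*0.5: T(j0.5) = 0.0917759 - 0.00796896j.
|T(j0.5)| = sqrt(Re² + Im²) = 0.09212.
20*log₁₀(0.09212) = -20.71 dB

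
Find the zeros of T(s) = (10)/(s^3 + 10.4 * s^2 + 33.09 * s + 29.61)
Numerator is a nonzero constant (10) → Zeros: none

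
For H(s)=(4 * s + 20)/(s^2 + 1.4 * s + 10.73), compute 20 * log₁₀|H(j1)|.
Substitute s = j*1: H(j1) = 2.07176 + 0.113005j.
|H(j1)| = sqrt(Re² + Im²) = 2.075.
20*log₁₀(2.075) = 6.34 dB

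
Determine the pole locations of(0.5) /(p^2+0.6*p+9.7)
Set denominator = 0: p^2 + 0.6*p + 9.7 = 0 → Poles: -0.3 + 3.1j, -0.3 - 3.1j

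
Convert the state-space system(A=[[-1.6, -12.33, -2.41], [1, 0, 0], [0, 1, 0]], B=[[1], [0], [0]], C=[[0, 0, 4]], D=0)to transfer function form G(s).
G(s) = C(sI - A)⁻¹B + D.
Characteristic polynomial det(sI - A) = s^3 + 1.6*s^2 + 12.33*s + 2.41.
Numerator from C·adj(sI-A)·B + D·det(sI-A) = 4.
G(s) = (4)/(s^3 + 1.6*s^2 + 12.33*s + 2.41)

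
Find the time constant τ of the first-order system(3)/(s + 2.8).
First-order system: τ = -1/pole. Pole = -2.8. τ = -1/(-2.8) = 0.3571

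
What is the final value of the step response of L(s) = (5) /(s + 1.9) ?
FVT: lim_{t→∞} y(t) = lim_{s→0} s*Y(s) where Y(s) = L(s)/s.
= lim_{s→0} L(s) = L(0) = num(0)/den(0) = 5/1.9 = 2.632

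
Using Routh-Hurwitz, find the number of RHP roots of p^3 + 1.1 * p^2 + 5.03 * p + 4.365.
Routh array:
p^3: [1, 5.03]; p^2: [1.1, 4.365]; p^1: [1.06182]; p^0: [4.365]
First column: [1, 1.1, 1.06182, 4.365]. Sign changes = RHP roots = 0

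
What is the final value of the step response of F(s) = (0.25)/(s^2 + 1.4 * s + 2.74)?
FVT: lim_{t→∞} y(t) = lim_{s→0} s*Y(s) where Y(s) = F(s)/s.
= lim_{s→0} F(s) = F(0) = num(0)/den(0) = 0.25/2.74 = 0.09124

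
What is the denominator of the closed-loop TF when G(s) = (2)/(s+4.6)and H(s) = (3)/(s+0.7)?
Characteristic poly = G_den * H_den + G_num * H_num = (s^2 + 5.3*s + 3.22) + (6) = s^2 + 5.3*s + 9.22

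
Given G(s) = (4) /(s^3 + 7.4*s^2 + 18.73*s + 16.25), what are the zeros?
Numerator is a nonzero constant (4) → Zeros: none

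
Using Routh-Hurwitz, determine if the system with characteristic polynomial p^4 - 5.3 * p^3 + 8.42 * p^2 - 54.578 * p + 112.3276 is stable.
Routh array:
p^4: [1, 8.42, 112.3276]; p^3: [-5.3, -54.578]; p^2: [-1.87774, 112.3276]; p^1: [-371.628]; p^0: [112.3276]
First column: [1, -5.3, -1.87774, -371.628, 112.3276]. Sign changes = 2.
No, unstable (2 RHP root(s))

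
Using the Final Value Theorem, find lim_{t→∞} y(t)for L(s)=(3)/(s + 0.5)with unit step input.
FVT: lim_{t→∞} y(t) = lim_{s→0} s*Y(s) where Y(s) = L(s)/s.
= lim_{s→0} L(s) = L(0) = num(0)/den(0) = 3/0.5 = 6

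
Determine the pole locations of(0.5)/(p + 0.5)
Set denominator = 0: p + 0.5 = 0 → Poles: -0.5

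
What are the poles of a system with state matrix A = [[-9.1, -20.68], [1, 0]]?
Eigenvalues solve det(λI - A) = 0.
Characteristic polynomial: λ^2 + 9.1*λ + 20.68 = 0.
Factor: (λ + 4.7)(λ + 4.4) = 0.
Roots: -4.4, -4.7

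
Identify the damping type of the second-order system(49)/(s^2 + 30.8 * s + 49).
Standard form: ωn²/(s²+2ζωn·s+ωn²) gives ωn=7, ζ=2.2.
Overdamped (ζ = 2.2 > 1)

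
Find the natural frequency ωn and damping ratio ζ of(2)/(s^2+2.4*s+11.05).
Underdamped: complex pole -1.2 + 3.1j. ωn = |pole| = 3.324, ζ = -Re(pole)/ωn = 0.361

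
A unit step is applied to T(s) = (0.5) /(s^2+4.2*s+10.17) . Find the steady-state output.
FVT: lim_{t→∞} y(t) = lim_{s→0} s*Y(s) where Y(s) = T(s)/s.
= lim_{s→0} T(s) = T(0) = num(0)/den(0) = 0.5/10.17 = 0.04916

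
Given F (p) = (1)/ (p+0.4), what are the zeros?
Numerator is a nonzero constant (1) → Zeros: none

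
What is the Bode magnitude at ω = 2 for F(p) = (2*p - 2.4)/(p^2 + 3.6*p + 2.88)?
Substitute p = j*2: F(j2) = 0.593057 + 0.24108j.
|F(j2)| = sqrt(Re² + Im²) = 0.6402.
20*log₁₀(0.6402) = -3.87 dB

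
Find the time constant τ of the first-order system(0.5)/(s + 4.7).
First-order system: τ = -1/pole. Pole = -4.7. τ = -1/(-4.7) = 0.2128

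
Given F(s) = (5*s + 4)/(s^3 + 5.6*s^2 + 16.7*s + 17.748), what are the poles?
Set denominator = 0: s^3 + 5.6*s^2 + 16.7*s + 17.748 = (s + 1.8)(s^2 + 3.8*s + 9.86) = 0 → Poles: -1.8, -1.9 + 2.5j, -1.9 - 2.5j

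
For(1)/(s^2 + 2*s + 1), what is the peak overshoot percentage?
Standard form: ωn²/(s²+2ζωn·s+ωn²) → ωn = 1, ζ = 1.
ζ ≥ 1, so the response is non-oscillatory: peak overshoot = 0%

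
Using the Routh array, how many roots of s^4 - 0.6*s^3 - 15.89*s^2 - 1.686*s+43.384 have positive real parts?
Routh array:
s^4: [1, -15.89, 43.384]; s^3: [-0.6, -1.686]; s^2: [-18.7, 43.384]; s^1: [-3.078]; s^0: [43.384]
First column: [1, -0.6, -18.7, -3.078, 43.384]. Sign changes = RHP roots = 2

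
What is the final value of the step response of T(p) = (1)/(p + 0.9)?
FVT: lim_{t→∞} y(t) = lim_{p→0} p*Y(p) where Y(p) = T(p)/p.
= lim_{p→0} T(p) = T(0) = num(0)/den(0) = 1/0.9 = 1.111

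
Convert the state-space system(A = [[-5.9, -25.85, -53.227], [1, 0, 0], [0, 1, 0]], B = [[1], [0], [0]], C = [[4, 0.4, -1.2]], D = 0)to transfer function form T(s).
T(s) = C(sI - A)⁻¹B + D.
Characteristic polynomial det(sI - A) = s^3 + 5.9*s^2 + 25.85*s + 53.227.
Numerator from C·adj(sI-A)·B + D·det(sI-A) = 4*s^2 + 0.4*s - 1.2.
T(s) = (4*s^2 + 0.4*s - 1.2)/(s^3 + 5.9*s^2 + 25.85*s + 53.227)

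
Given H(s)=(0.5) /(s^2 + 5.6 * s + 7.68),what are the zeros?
Numerator is a nonzero constant (0.5) → Zeros: none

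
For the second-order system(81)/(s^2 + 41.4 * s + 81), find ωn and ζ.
Standard form: ωn²/(s²+2ζωn·s+ωn²).
const=81=ωn² → ωn=9, s coeff=41.4=2ζωn → ζ=2.3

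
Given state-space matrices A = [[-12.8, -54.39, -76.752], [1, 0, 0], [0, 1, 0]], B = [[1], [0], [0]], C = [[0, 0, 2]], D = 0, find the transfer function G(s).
G(s) = C(sI - A)⁻¹B + D.
Characteristic polynomial det(sI - A) = s^3 + 12.8*s^2 + 54.39*s + 76.752.
Numerator from C·adj(sI-A)·B + D·det(sI-A) = 2.
G(s) = (2)/(s^3 + 12.8*s^2 + 54.39*s + 76.752)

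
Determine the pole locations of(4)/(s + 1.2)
Set denominator = 0: s + 1.2 = 0 → Poles: -1.2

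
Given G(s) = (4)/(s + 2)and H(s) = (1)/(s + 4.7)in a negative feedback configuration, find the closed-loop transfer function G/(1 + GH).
Closed-loop T = G/(1+GH).
Numerator: G_num * H_den = 4*s + 18.8.
Denominator: G_den * H_den + G_num * H_num = (s^2 + 6.7*s + 9.4) + (4) = s^2 + 6.7*s + 13.4.
T(s) = (4*s + 18.8)/(s^2 + 6.7*s + 13.4)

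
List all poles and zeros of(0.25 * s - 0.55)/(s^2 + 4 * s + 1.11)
Set denominator = 0: s^2 + 4*s + 1.11 = (s + 3.7)(s + 0.3) = 0 → Poles: -0.3, -3.7
Set numerator = 0: 0.25*s - 0.55 = 0 → Zeros: 2.2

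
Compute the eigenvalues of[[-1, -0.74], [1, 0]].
Eigenvalues solve det(λI - A) = 0.
Characteristic polynomial: λ^2 + λ + 0.74 = 0.
Roots: -0.5 + 0.7j, -0.5 - 0.7j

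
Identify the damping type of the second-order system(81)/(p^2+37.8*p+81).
Standard form: ωn²/(p²+2ζωn·p+ωn²) gives ωn=9, ζ=2.1.
Overdamped (ζ = 2.1 > 1)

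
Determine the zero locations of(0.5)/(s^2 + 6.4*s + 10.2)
Numerator is a nonzero constant (0.5) → Zeros: none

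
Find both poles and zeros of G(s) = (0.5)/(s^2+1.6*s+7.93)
Set denominator = 0: s^2 + 1.6*s + 7.93 = 0 → Poles: -0.8 + 2.7j, -0.8 - 2.7j
Numerator is a nonzero constant (0.5) → Zeros: none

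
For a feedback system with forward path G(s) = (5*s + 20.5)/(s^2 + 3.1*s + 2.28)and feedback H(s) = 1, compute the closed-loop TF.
Closed-loop T = G/(1+GH).
Numerator: G_num * H_den = 5*s + 20.5.
Denominator: G_den * H_den + G_num * H_num = (s^2 + 3.1*s + 2.28) + (5*s + 20.5) = s^2 + 8.1*s + 22.78.
T(s) = (5*s + 20.5)/(s^2 + 8.1*s + 22.78)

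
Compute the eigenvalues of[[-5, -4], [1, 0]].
Eigenvalues solve det(λI - A) = 0.
Characteristic polynomial: λ^2 + 5*λ + 4 = 0.
Factor: (λ + 4)(λ + 1) = 0.
Roots: -1, -4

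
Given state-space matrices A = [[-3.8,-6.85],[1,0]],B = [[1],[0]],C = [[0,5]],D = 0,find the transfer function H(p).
H(p) = C(pI - A)⁻¹B + D.
Characteristic polynomial det(pI - A) = p^2 + 3.8*p + 6.85.
Numerator from C·adj(pI-A)·B + D·det(pI-A) = 5.
H(p) = (5)/(p^2 + 3.8*p + 6.85)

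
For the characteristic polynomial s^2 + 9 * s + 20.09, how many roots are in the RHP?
s^2 + 9*s + 20.09 = (s + 4.9)(s + 4.1). Poles: -4.1, -4.9. RHP poles (Re>0): 0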